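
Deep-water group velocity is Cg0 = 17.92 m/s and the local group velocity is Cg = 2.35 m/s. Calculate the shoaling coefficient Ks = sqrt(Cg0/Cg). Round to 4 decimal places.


Ks = sqrt(Cg0 / Cg)
Ks = sqrt(17.92 / 2.35)
Ks = sqrt(7.6255)
Ks = 2.7614

2.7614


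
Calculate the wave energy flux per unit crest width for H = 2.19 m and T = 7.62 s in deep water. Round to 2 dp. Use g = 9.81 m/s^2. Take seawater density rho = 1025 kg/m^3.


P = rho * g^2 * H^2 * T / (32 * pi)
P = 1025 * 9.81^2 * 2.19^2 * 7.62 / (32 * pi)
P = 1025 * 96.2361 * 4.7961 * 7.62 / 100.53096
P = 35859.58 W/m

35859.58


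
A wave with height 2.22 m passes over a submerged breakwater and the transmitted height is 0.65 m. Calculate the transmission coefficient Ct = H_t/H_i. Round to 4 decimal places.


Ct = H_t / H_i
Ct = 0.65 / 2.22
Ct = 0.2928

0.2928


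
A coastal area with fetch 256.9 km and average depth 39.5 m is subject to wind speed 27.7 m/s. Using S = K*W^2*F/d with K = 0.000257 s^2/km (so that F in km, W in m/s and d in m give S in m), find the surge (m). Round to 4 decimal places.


S = K * W^2 * F / d
W^2 = 27.7^2 = 767.29
S = 0.000257 * 767.29 * 256.9 / 39.5
Numerator = 0.000257 * 767.29 * 256.9 = 50.659018
S = 50.659018 / 39.5 = 1.2825 m

1.2825


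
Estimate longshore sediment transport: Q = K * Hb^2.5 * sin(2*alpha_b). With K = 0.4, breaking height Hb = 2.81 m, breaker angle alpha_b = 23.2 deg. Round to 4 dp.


Q = K * Hb^2.5 * sin(2 * alpha_b)
Hb^2.5 = 2.81^2.5 = 13.236276
sin(2 * 23.2) = sin(46.4) = 0.724172
Q = 0.4 * 13.236276 * 0.724172
Q = 3.8341 m^3/s

3.8341


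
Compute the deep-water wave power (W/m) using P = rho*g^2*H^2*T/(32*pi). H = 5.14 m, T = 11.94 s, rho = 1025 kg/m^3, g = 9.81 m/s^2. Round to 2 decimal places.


P = rho * g^2 * H^2 * T / (32 * pi)
P = 1025 * 9.81^2 * 5.14^2 * 11.94 / (32 * pi)
P = 1025 * 96.2361 * 26.4196 * 11.94 / 100.53096
P = 309522.76 W/m

309522.76


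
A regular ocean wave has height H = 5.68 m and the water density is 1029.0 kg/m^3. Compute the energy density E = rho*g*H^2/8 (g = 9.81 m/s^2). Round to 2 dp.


E = (1/8) * rho * g * H^2
E = (1/8) * 1029.0 * 9.81 * 5.68^2
E = 0.125 * 1029.0 * 9.81 * 32.2624
E = 40709.06 J/m^2

40709.06


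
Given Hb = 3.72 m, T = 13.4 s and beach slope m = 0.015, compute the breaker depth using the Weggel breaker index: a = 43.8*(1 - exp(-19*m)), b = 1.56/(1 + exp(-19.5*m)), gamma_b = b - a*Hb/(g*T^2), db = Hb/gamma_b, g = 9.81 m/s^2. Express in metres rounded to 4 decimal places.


a = 43.8 * (1 - exp(-19 * m))
exp(-19 * 0.015) = exp(-0.2850) = 0.752014
a = 43.8 * (1 - 0.752014) = 10.861776
b = 1.56 / (1 + exp(-19.5 * m))
exp(-19.5 * 0.015) = exp(-0.2925) = 0.746395
b = 1.56 / (1 + 0.746395) = 0.893269
Hb / (g * T^2) = 3.72 / (9.81 * 13.4^2) = 3.72 / 1761.4836 = 0.00211186
gamma_b = b - a * Hb/(g*T^2) = 0.893269 - 10.861776 * 0.00211186 = 0.870330
db = Hb / gamma_b = 3.72 / 0.870330
db = 4.2742 m

4.2742


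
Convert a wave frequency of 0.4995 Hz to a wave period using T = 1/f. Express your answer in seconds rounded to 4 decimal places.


T = 1 / f
T = 1 / 0.4995
T = 2.0020 s

2.0020


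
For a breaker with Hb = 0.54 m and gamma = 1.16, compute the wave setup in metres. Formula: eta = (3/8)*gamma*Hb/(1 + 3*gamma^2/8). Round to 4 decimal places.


eta = (3/8) * gamma * Hb / (1 + 3*gamma^2/8)
Numerator = (3/8) * 1.16 * 0.54 = 0.234900
Denominator = 1 + 3*1.16^2/8 = 1 + 0.504600 = 1.504600
eta = 0.234900 / 1.504600
eta = 0.1561 m

0.1561


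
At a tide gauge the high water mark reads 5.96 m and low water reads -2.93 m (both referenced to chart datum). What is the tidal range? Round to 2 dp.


Tidal range = High water - Low water
Tidal range = 5.96 - (-2.93)
Tidal range = 8.89 m

8.89


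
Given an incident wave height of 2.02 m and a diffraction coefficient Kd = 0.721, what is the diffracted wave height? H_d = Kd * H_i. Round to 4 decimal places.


H_d = Kd * H_i
H_d = 0.721 * 2.02
H_d = 1.4564 m

1.4564


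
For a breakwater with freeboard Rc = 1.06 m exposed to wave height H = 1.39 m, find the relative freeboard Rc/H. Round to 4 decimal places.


Relative freeboard = Rc / H
= 1.06 / 1.39
= 0.7626

0.7626


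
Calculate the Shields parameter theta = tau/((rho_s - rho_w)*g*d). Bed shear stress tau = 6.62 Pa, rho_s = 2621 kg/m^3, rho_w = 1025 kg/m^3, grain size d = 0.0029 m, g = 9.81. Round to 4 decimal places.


theta = tau / ((rho_s - rho_w) * g * d)
rho_s - rho_w = 2621 - 1025 = 1596
Denominator = 1596 * 9.81 * 0.0029 = 45.404604
theta = 6.62 / 45.404604
theta = 0.1458

0.1458


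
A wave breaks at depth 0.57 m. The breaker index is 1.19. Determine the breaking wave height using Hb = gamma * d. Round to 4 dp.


Hb = gamma * d
Hb = 1.19 * 0.57
Hb = 0.6783 m

0.6783


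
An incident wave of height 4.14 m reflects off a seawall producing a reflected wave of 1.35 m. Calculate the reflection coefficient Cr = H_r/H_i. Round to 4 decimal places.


Cr = H_r / H_i
Cr = 1.35 / 4.14
Cr = 0.3261

0.3261


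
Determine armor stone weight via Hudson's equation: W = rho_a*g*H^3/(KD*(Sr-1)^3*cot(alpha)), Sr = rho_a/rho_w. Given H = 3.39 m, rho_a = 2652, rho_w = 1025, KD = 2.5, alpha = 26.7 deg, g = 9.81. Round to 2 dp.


Sr = rho_a / rho_w = 2652 / 1025 = 2.587317
(Sr - 1) = 1.587317
(Sr - 1)^3 = 3.999365
cot(26.7) = 1 / tan(26.7) = 1 / 0.502948 = 1.988279
Numerator = 2652 * 9.81 * 3.39^3 = 1013541.7005
Denominator = 2.5 * 3.999365 * 1.988279 = 19.879631
W = 1013541.7005 / 19.879631
W = 50983.93 N

50983.93


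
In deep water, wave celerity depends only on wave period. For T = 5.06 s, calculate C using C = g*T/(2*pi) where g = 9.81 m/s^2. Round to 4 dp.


We use the deep-water celerity formula:
C = g * T / (2 * pi)
C = 9.81 * 5.06 / (2 * 3.14159...)
C = 49.638600 / 6.283185
C = 7.9002 m/s

7.9002


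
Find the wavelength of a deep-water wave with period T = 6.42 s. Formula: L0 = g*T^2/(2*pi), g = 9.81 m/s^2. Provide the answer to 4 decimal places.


L0 = g * T^2 / (2 * pi)
L0 = 9.81 * 6.42^2 / (2 * pi)
L0 = 9.81 * 41.2164 / 6.28319
L0 = 404.3329 / 6.28319
L0 = 64.3516 m

64.3516


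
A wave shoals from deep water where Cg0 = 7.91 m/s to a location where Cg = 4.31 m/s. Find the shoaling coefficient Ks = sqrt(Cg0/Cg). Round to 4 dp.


Ks = sqrt(Cg0 / Cg)
Ks = sqrt(7.91 / 4.31)
Ks = sqrt(1.8353)
Ks = 1.3547

1.3547


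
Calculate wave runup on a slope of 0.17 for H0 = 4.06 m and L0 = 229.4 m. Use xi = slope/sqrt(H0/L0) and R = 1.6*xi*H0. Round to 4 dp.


xi = slope / sqrt(H0/L0)
H0/L0 = 4.06/229.4 = 0.017698
sqrt(0.017698) = 0.133035
xi = 0.17 / 0.133035 = 1.277858
R = 1.6 * xi * H0 = 1.6 * 1.277858 * 4.06
R = 8.3010 m

8.3010


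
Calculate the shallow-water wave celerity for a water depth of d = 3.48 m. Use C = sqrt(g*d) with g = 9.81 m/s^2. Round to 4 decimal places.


Using the shallow-water approximation:
C = sqrt(g * d) = sqrt(9.81 * 3.48)
C = sqrt(34.1388)
C = 5.8428 m/s

5.8428


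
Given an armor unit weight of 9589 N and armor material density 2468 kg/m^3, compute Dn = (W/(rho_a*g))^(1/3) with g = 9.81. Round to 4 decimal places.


V = W / (rho_a * g)
V = 9589 / (2468 * 9.81)
V = 9589 / 24211.08
V = 0.396058 m^3
Dn = V^(1/3) = 0.396058^(1/3)
Dn = 0.7344 m

0.7344


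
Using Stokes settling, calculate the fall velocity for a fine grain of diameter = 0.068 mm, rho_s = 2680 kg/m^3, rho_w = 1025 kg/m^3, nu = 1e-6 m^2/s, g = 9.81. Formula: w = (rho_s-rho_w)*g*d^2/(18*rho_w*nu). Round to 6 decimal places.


w = (rho_s - rho_w) * g * d^2 / (18 * rho_w * nu)
d = 0.068 mm = 0.000068 m
rho_s - rho_w = 2680 - 1025 = 1655
Numerator = 1655 * 9.81 * (0.000068)^2 = 0.000075073183
Denominator = 18 * 1025 * 1e-6 = 0.018450
w = 0.004069 m/s

0.004069


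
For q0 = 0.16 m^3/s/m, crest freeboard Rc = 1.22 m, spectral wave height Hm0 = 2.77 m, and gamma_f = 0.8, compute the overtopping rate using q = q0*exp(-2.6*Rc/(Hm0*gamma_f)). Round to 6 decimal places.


q = q0 * exp(-2.6 * Rc / (Hm0 * gamma_f))
Exponent = -2.6 * 1.22 / (2.77 * 0.8)
= -2.6 * 1.22 / 2.2160
= -1.431408
exp(-1.431408) = 0.238972
q = 0.16 * 0.238972
q = 0.038236 m^3/s/m

0.038236


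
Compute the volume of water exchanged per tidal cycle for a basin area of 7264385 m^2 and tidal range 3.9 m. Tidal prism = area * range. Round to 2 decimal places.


Tidal prism = Area * Tidal range
P = 7264385 * 3.9
P = 28331101.50 m^3

28331101.50


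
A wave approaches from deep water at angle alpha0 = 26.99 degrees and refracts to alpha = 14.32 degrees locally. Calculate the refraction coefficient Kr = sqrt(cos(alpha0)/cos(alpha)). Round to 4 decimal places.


Kr = sqrt(cos(alpha0) / cos(alpha))
cos(26.99) = 0.891086
cos(14.32) = 0.968929
Kr = sqrt(0.891086 / 0.968929)
Kr = sqrt(0.919660)
Kr = 0.9590

0.9590


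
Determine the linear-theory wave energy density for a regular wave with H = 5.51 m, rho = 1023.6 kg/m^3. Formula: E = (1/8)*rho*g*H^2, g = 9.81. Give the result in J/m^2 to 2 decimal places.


E = (1/8) * rho * g * H^2
E = (1/8) * 1023.6 * 9.81 * 5.51^2
E = 0.125 * 1023.6 * 9.81 * 30.3601
E = 38107.68 J/m^2

38107.68


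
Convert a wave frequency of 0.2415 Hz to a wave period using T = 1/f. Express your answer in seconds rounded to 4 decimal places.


T = 1 / f
T = 1 / 0.2415
T = 4.1408 s

4.1408


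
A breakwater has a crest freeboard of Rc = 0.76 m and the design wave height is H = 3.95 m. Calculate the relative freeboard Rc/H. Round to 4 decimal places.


Relative freeboard = Rc / H
= 0.76 / 3.95
= 0.1924

0.1924


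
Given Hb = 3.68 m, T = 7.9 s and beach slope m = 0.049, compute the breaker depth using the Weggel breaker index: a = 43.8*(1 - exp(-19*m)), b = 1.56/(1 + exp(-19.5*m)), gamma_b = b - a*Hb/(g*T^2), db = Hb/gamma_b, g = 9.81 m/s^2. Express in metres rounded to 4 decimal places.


a = 43.8 * (1 - exp(-19 * m))
exp(-19 * 0.049) = exp(-0.9310) = 0.394159
a = 43.8 * (1 - 0.394159) = 26.535820
b = 1.56 / (1 + exp(-19.5 * m))
exp(-19.5 * 0.049) = exp(-0.9555) = 0.384620
b = 1.56 / (1 + 0.384620) = 1.126663
Hb / (g * T^2) = 3.68 / (9.81 * 7.9^2) = 3.68 / 612.2421 = 0.00601069
gamma_b = b - a * Hb/(g*T^2) = 1.126663 - 26.535820 * 0.00601069 = 0.967164
db = Hb / gamma_b = 3.68 / 0.967164
db = 3.8049 m

3.8049


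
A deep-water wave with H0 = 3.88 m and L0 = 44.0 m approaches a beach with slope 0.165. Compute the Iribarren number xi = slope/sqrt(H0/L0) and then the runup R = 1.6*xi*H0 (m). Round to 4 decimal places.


xi = slope / sqrt(H0/L0)
H0/L0 = 3.88/44.0 = 0.088182
sqrt(0.088182) = 0.296954
xi = 0.165 / 0.296954 = 0.555641
R = 1.6 * xi * H0 = 1.6 * 0.555641 * 3.88
R = 3.4494 m

3.4494


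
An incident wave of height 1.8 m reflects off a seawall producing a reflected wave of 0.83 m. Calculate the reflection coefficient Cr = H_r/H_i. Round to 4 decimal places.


Cr = H_r / H_i
Cr = 0.83 / 1.8
Cr = 0.4611

0.4611


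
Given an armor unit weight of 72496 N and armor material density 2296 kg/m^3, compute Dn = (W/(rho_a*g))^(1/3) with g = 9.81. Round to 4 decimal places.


V = W / (rho_a * g)
V = 72496 / (2296 * 9.81)
V = 72496 / 22523.76
V = 3.218646 m^3
Dn = V^(1/3) = 3.218646^(1/3)
Dn = 1.4765 m

1.4765


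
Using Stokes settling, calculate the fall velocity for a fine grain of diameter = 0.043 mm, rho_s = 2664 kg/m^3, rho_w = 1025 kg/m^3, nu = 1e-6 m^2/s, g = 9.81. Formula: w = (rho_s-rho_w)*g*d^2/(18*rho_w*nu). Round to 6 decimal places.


w = (rho_s - rho_w) * g * d^2 / (18 * rho_w * nu)
d = 0.043 mm = 0.000043 m
rho_s - rho_w = 2664 - 1025 = 1639
Numerator = 1639 * 9.81 * (0.000043)^2 = 0.000029729313
Denominator = 18 * 1025 * 1e-6 = 0.018450
w = 0.001611 m/s

0.001611


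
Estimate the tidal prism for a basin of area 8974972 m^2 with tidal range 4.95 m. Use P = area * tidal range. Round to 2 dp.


Tidal prism = Area * Tidal range
P = 8974972 * 4.95
P = 44426111.40 m^3

44426111.40


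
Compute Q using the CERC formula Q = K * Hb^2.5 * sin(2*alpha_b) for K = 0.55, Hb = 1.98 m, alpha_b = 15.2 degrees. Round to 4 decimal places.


Q = K * Hb^2.5 * sin(2 * alpha_b)
Hb^2.5 = 1.98^2.5 = 5.516492
sin(2 * 15.2) = sin(30.4) = 0.506034
Q = 0.55 * 5.516492 * 0.506034
Q = 1.5353 m^3/s

1.5353


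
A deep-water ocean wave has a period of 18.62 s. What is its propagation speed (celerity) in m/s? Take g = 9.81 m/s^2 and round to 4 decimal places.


We use the deep-water celerity formula:
C = g * T / (2 * pi)
C = 9.81 * 18.62 / (2 * 3.14159...)
C = 182.662200 / 6.283185
C = 29.0716 m/s

29.0716


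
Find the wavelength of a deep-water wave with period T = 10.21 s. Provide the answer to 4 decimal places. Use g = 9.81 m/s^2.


L0 = g * T^2 / (2 * pi)
L0 = 9.81 * 10.21^2 / (2 * pi)
L0 = 9.81 * 104.2441 / 6.28319
L0 = 1022.6346 / 6.28319
L0 = 162.7574 m

162.7574


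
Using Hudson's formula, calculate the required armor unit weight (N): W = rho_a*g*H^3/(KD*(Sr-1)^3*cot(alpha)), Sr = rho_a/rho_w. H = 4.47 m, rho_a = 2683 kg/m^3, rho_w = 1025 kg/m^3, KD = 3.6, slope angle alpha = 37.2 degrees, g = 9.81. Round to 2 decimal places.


Sr = rho_a / rho_w = 2683 / 1025 = 2.617561
(Sr - 1) = 1.617561
(Sr - 1)^3 = 4.232354
cot(37.2) = 1 / tan(37.2) = 1 / 0.759041 = 1.317451
Numerator = 2683 * 9.81 * 4.47^3 = 2350781.4197
Denominator = 3.6 * 4.232354 * 1.317451 = 20.073314
W = 2350781.4197 / 20.073314
W = 117109.78 N

117109.78


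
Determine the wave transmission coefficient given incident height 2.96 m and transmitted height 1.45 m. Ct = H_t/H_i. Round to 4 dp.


Ct = H_t / H_i
Ct = 1.45 / 2.96
Ct = 0.4899

0.4899


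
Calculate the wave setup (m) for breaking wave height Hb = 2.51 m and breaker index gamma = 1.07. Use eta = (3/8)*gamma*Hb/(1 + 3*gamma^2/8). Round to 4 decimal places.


eta = (3/8) * gamma * Hb / (1 + 3*gamma^2/8)
Numerator = (3/8) * 1.07 * 2.51 = 1.007137
Denominator = 1 + 3*1.07^2/8 = 1 + 0.429338 = 1.429338
eta = 1.007137 / 1.429338
eta = 0.7046 m

0.7046


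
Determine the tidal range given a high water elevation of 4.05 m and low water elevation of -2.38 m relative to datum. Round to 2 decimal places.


Tidal range = High water - Low water
Tidal range = 4.05 - (-2.38)
Tidal range = 6.43 m

6.43


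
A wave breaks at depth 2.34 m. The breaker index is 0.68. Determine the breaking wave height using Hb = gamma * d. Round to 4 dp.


Hb = gamma * d
Hb = 0.68 * 2.34
Hb = 1.5912 m

1.5912


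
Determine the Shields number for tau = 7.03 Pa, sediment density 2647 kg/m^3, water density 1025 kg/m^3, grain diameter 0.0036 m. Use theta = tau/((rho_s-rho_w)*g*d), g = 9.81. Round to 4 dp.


theta = tau / ((rho_s - rho_w) * g * d)
rho_s - rho_w = 2647 - 1025 = 1622
Denominator = 1622 * 9.81 * 0.0036 = 57.282552
theta = 7.03 / 57.282552
theta = 0.1227

0.1227


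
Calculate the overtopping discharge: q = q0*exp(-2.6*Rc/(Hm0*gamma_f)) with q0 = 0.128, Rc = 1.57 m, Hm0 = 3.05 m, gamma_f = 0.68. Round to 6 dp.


q = q0 * exp(-2.6 * Rc / (Hm0 * gamma_f))
Exponent = -2.6 * 1.57 / (3.05 * 0.68)
= -2.6 * 1.57 / 2.0740
= -1.968177
exp(-1.968177) = 0.139711
q = 0.128 * 0.139711
q = 0.017883 m^3/s/m

0.017883


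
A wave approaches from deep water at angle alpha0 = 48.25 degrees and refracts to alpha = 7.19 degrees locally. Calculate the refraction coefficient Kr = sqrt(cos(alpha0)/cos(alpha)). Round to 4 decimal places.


Kr = sqrt(cos(alpha0) / cos(alpha))
cos(48.25) = 0.665882
cos(7.19) = 0.992137
Kr = sqrt(0.665882 / 0.992137)
Kr = sqrt(0.671159)
Kr = 0.8192

0.8192


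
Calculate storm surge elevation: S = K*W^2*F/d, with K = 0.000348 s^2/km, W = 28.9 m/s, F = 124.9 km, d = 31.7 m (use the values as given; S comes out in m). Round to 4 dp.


S = K * W^2 * F / d
W^2 = 28.9^2 = 835.21
S = 0.000348 * 835.21 * 124.9 / 31.7
Numerator = 0.000348 * 835.21 * 124.9 = 36.302570
S = 36.302570 / 31.7 = 1.1452 m

1.1452


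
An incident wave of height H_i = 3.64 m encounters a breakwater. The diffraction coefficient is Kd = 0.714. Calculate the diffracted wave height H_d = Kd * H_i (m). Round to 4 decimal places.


H_d = Kd * H_i
H_d = 0.714 * 3.64
H_d = 2.5990 m

2.5990


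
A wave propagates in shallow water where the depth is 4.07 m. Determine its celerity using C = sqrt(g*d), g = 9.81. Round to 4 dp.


Using the shallow-water approximation:
C = sqrt(g * d) = sqrt(9.81 * 4.07)
C = sqrt(39.9267)
C = 6.3188 m/s

6.3188


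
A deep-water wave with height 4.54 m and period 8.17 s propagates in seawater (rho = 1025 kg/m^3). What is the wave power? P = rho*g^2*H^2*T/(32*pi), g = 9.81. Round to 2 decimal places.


P = rho * g^2 * H^2 * T / (32 * pi)
P = 1025 * 9.81^2 * 4.54^2 * 8.17 / (32 * pi)
P = 1025 * 96.2361 * 20.6116 * 8.17 / 100.53096
P = 165232.62 W/m

165232.62


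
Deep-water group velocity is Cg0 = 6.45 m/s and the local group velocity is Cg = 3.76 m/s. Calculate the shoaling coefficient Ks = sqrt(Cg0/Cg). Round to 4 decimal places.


Ks = sqrt(Cg0 / Cg)
Ks = sqrt(6.45 / 3.76)
Ks = sqrt(1.7154)
Ks = 1.3097

1.3097


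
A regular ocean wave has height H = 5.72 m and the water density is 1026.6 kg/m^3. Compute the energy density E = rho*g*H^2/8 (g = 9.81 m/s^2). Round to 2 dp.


E = (1/8) * rho * g * H^2
E = (1/8) * 1026.6 * 9.81 * 5.72^2
E = 0.125 * 1026.6 * 9.81 * 32.7184
E = 41188.15 J/m^2

41188.15


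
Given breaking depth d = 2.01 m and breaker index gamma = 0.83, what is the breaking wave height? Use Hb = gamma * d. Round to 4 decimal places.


Hb = gamma * d
Hb = 0.83 * 2.01
Hb = 1.6683 m

1.6683


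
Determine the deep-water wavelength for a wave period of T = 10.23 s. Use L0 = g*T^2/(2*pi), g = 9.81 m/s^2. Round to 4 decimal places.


L0 = g * T^2 / (2 * pi)
L0 = 9.81 * 10.23^2 / (2 * pi)
L0 = 9.81 * 104.6529 / 6.28319
L0 = 1026.6449 / 6.28319
L0 = 163.3956 m

163.3956


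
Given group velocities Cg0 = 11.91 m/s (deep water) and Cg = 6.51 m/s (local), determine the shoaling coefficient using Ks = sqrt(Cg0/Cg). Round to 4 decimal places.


Ks = sqrt(Cg0 / Cg)
Ks = sqrt(11.91 / 6.51)
Ks = sqrt(1.8295)
Ks = 1.3526

1.3526


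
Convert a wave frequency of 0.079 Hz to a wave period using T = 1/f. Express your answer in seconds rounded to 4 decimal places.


T = 1 / f
T = 1 / 0.079
T = 12.6582 s

12.6582


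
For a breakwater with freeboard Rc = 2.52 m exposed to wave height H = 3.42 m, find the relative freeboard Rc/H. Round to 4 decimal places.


Relative freeboard = Rc / H
= 2.52 / 3.42
= 0.7368

0.7368


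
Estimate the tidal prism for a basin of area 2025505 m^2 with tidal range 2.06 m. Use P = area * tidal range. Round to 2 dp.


Tidal prism = Area * Tidal range
P = 2025505 * 2.06
P = 4172540.30 m^3

4172540.30


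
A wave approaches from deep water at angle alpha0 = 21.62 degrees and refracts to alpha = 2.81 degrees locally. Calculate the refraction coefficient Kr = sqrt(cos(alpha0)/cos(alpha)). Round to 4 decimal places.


Kr = sqrt(cos(alpha0) / cos(alpha))
cos(21.62) = 0.929648
cos(2.81) = 0.998798
Kr = sqrt(0.929648 / 0.998798)
Kr = sqrt(0.930767)
Kr = 0.9648

0.9648


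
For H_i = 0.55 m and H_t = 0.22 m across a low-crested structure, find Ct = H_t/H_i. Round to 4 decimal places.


Ct = H_t / H_i
Ct = 0.22 / 0.55
Ct = 0.4000

0.4000


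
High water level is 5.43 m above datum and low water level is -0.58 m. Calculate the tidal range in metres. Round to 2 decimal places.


Tidal range = High water - Low water
Tidal range = 5.43 - (-0.58)
Tidal range = 6.01 m

6.01


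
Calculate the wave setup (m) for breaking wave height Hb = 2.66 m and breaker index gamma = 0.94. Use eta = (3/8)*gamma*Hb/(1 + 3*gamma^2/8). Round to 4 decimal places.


eta = (3/8) * gamma * Hb / (1 + 3*gamma^2/8)
Numerator = (3/8) * 0.94 * 2.66 = 0.937650
Denominator = 1 + 3*0.94^2/8 = 1 + 0.331350 = 1.331350
eta = 0.937650 / 1.331350
eta = 0.7043 m

0.7043


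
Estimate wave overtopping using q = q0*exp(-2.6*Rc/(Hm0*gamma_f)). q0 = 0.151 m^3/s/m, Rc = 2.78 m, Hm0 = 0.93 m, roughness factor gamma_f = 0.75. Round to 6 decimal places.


q = q0 * exp(-2.6 * Rc / (Hm0 * gamma_f))
Exponent = -2.6 * 2.78 / (0.93 * 0.75)
= -2.6 * 2.78 / 0.6975
= -10.362724
exp(-10.362724) = 0.000032
q = 0.151 * 0.000032
q = 0.000005 m^3/s/m

0.000005


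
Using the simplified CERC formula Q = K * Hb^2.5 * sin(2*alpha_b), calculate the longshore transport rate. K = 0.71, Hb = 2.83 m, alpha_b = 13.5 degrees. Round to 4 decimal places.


Q = K * Hb^2.5 * sin(2 * alpha_b)
Hb^2.5 = 2.83^2.5 = 13.473055
sin(2 * 13.5) = sin(27.0) = 0.453990
Q = 0.71 * 13.473055 * 0.453990
Q = 4.3428 m^3/s

4.3428


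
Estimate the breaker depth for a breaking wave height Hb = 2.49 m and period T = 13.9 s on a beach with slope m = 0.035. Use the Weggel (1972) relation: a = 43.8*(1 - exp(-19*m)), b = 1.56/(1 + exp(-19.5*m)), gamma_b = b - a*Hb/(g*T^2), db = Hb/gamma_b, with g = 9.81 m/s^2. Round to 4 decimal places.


a = 43.8 * (1 - exp(-19 * m))
exp(-19 * 0.035) = exp(-0.6650) = 0.514274
a = 43.8 * (1 - 0.514274) = 21.274819
b = 1.56 / (1 + exp(-19.5 * m))
exp(-19.5 * 0.035) = exp(-0.6825) = 0.505352
b = 1.56 / (1 + 0.505352) = 1.036302
Hb / (g * T^2) = 2.49 / (9.81 * 13.9^2) = 2.49 / 1895.3901 = 0.00131371
gamma_b = b - a * Hb/(g*T^2) = 1.036302 - 21.274819 * 0.00131371 = 1.008353
db = Hb / gamma_b = 2.49 / 1.008353
db = 2.4694 m

2.4694


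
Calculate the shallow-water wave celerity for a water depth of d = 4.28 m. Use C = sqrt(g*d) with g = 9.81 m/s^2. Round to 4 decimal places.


Using the shallow-water approximation:
C = sqrt(g * d) = sqrt(9.81 * 4.28)
C = sqrt(41.9868)
C = 6.4797 m/s

6.4797


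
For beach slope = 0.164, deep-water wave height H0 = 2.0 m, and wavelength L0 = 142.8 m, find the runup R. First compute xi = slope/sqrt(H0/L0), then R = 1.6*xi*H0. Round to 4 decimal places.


xi = slope / sqrt(H0/L0)
H0/L0 = 2.0/142.8 = 0.014006
sqrt(0.014006) = 0.118345
xi = 0.164 / 0.118345 = 1.385776
R = 1.6 * xi * H0 = 1.6 * 1.385776 * 2.0
R = 4.4345 m

4.4345


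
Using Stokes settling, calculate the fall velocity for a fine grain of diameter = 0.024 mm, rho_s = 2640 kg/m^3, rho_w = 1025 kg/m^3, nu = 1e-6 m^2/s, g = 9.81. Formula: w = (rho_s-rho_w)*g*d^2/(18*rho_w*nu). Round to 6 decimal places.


w = (rho_s - rho_w) * g * d^2 / (18 * rho_w * nu)
d = 0.024 mm = 0.000024 m
rho_s - rho_w = 2640 - 1025 = 1615
Numerator = 1615 * 9.81 * (0.000024)^2 = 0.000009125654
Denominator = 18 * 1025 * 1e-6 = 0.018450
w = 0.000495 m/s

0.000495


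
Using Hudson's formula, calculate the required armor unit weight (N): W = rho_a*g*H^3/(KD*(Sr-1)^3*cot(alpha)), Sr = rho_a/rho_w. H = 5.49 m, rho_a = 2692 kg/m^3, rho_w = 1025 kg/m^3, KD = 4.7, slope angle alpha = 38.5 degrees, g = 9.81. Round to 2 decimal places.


Sr = rho_a / rho_w = 2692 / 1025 = 2.626341
(Sr - 1) = 1.626341
(Sr - 1)^3 = 4.301651
cot(38.5) = 1 / tan(38.5) = 1 / 0.795436 = 1.257172
Numerator = 2692 * 9.81 * 5.49^3 = 4369795.3307
Denominator = 4.7 * 4.301651 * 1.257172 = 25.417209
W = 4369795.3307 / 25.417209
W = 171922.70 N

171922.70


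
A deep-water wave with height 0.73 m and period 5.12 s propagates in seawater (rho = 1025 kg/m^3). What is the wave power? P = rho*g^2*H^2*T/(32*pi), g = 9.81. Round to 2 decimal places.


P = rho * g^2 * H^2 * T / (32 * pi)
P = 1025 * 9.81^2 * 0.73^2 * 5.12 / (32 * pi)
P = 1025 * 96.2361 * 0.5329 * 5.12 / 100.53096
P = 2677.18 W/m

2677.18


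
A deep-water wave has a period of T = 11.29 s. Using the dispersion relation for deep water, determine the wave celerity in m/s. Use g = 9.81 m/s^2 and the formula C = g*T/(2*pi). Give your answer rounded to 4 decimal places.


We use the deep-water celerity formula:
C = g * T / (2 * pi)
C = 9.81 * 11.29 / (2 * 3.14159...)
C = 110.754900 / 6.283185
C = 17.6272 m/s

17.6272


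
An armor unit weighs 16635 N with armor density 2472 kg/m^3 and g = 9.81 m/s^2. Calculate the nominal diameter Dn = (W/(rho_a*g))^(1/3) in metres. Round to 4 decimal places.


V = W / (rho_a * g)
V = 16635 / (2472 * 9.81)
V = 16635 / 24250.32
V = 0.685970 m^3
Dn = V^(1/3) = 0.685970^(1/3)
Dn = 0.8819 m

0.8819


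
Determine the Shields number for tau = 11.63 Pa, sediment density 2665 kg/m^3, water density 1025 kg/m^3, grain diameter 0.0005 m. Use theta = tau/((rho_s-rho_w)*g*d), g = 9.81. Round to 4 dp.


theta = tau / ((rho_s - rho_w) * g * d)
rho_s - rho_w = 2665 - 1025 = 1640
Denominator = 1640 * 9.81 * 0.0005 = 8.044200
theta = 11.63 / 8.044200
theta = 1.4458

1.4458


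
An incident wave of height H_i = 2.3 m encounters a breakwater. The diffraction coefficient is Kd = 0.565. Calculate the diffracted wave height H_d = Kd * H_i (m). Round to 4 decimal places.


H_d = Kd * H_i
H_d = 0.565 * 2.3
H_d = 1.2995 m

1.2995


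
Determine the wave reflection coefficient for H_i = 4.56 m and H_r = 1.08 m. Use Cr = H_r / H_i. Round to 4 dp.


Cr = H_r / H_i
Cr = 1.08 / 4.56
Cr = 0.2368

0.2368


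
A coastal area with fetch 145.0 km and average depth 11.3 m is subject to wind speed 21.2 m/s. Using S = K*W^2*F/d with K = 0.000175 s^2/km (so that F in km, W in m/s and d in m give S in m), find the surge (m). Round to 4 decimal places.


S = K * W^2 * F / d
W^2 = 21.2^2 = 449.44
S = 0.000175 * 449.44 * 145.0 / 11.3
Numerator = 0.000175 * 449.44 * 145.0 = 11.404540
S = 11.404540 / 11.3 = 1.0093 m

1.0093


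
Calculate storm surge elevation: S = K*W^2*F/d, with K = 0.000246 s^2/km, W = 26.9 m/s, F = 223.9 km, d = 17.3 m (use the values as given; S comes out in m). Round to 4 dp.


S = K * W^2 * F / d
W^2 = 26.9^2 = 723.61
S = 0.000246 * 723.61 * 223.9 / 17.3
Numerator = 0.000246 * 723.61 * 223.9 = 39.856005
S = 39.856005 / 17.3 = 2.3038 m

2.3038


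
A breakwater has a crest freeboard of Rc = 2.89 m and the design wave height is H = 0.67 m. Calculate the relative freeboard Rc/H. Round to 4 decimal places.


Relative freeboard = Rc / H
= 2.89 / 0.67
= 4.3134

4.3134


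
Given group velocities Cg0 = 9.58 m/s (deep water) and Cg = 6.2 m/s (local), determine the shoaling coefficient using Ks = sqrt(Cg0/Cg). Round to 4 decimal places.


Ks = sqrt(Cg0 / Cg)
Ks = sqrt(9.58 / 6.2)
Ks = sqrt(1.5452)
Ks = 1.2430

1.2430


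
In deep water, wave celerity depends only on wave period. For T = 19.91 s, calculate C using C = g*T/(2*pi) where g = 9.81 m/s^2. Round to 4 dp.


We use the deep-water celerity formula:
C = g * T / (2 * pi)
C = 9.81 * 19.91 / (2 * 3.14159...)
C = 195.317100 / 6.283185
C = 31.0857 m/s

31.0857


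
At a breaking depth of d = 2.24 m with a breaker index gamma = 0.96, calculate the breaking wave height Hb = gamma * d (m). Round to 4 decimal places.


Hb = gamma * d
Hb = 0.96 * 2.24
Hb = 2.1504 m

2.1504


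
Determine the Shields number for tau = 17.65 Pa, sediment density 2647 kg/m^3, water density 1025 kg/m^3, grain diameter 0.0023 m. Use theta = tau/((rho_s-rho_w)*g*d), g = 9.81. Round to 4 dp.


theta = tau / ((rho_s - rho_w) * g * d)
rho_s - rho_w = 2647 - 1025 = 1622
Denominator = 1622 * 9.81 * 0.0023 = 36.597186
theta = 17.65 / 36.597186
theta = 0.4823

0.4823


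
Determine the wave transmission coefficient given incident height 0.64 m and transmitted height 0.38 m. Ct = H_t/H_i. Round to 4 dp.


Ct = H_t / H_i
Ct = 0.38 / 0.64
Ct = 0.5938

0.5938


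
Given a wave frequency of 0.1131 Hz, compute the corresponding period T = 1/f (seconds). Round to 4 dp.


T = 1 / f
T = 1 / 0.1131
T = 8.8417 s

8.8417


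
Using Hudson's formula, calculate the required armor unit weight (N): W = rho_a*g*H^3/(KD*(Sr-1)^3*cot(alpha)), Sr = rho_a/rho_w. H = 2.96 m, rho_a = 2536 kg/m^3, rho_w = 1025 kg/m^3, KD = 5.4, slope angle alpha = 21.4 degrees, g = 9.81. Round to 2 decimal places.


Sr = rho_a / rho_w = 2536 / 1025 = 2.474146
(Sr - 1) = 1.474146
(Sr - 1)^3 = 3.203478
cot(21.4) = 1 / tan(21.4) = 1 / 0.391896 = 2.551699
Numerator = 2536 * 9.81 * 2.96^3 = 645198.5605
Denominator = 5.4 * 3.203478 * 2.551699 = 44.141292
W = 645198.5605 / 44.141292
W = 14616.67 N

14616.67


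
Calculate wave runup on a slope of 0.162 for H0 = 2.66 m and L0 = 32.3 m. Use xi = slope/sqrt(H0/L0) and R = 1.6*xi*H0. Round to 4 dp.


xi = slope / sqrt(H0/L0)
H0/L0 = 2.66/32.3 = 0.082353
sqrt(0.082353) = 0.286972
xi = 0.162 / 0.286972 = 0.564515
R = 1.6 * xi * H0 = 1.6 * 0.564515 * 2.66
R = 2.4026 m

2.4026


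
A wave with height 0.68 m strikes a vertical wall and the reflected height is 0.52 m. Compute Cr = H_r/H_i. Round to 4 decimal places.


Cr = H_r / H_i
Cr = 0.52 / 0.68
Cr = 0.7647

0.7647


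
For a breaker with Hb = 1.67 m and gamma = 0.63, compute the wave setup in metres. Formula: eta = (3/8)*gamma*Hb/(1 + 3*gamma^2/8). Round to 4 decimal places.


eta = (3/8) * gamma * Hb / (1 + 3*gamma^2/8)
Numerator = (3/8) * 0.63 * 1.67 = 0.394537
Denominator = 1 + 3*0.63^2/8 = 1 + 0.148838 = 1.148838
eta = 0.394537 / 1.148838
eta = 0.3434 m

0.3434


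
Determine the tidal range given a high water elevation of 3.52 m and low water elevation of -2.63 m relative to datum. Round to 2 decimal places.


Tidal range = High water - Low water
Tidal range = 3.52 - (-2.63)
Tidal range = 6.15 m

6.15


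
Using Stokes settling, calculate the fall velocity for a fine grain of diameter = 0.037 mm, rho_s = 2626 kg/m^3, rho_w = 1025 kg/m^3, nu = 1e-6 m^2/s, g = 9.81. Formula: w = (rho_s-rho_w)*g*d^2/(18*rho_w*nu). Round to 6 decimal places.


w = (rho_s - rho_w) * g * d^2 / (18 * rho_w * nu)
d = 0.037 mm = 0.000037 m
rho_s - rho_w = 2626 - 1025 = 1601
Numerator = 1601 * 9.81 * (0.000037)^2 = 0.000021501254
Denominator = 18 * 1025 * 1e-6 = 0.018450
w = 0.001165 m/s

0.001165


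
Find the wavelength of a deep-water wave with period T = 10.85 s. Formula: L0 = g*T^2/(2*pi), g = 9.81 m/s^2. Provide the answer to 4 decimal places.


L0 = g * T^2 / (2 * pi)
L0 = 9.81 * 10.85^2 / (2 * pi)
L0 = 9.81 * 117.7225 / 6.28319
L0 = 1154.8577 / 6.28319
L0 = 183.8013 m

183.8013


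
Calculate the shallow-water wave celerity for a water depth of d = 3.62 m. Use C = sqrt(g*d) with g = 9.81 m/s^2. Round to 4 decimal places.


Using the shallow-water approximation:
C = sqrt(g * d) = sqrt(9.81 * 3.62)
C = sqrt(35.5122)
C = 5.9592 m/s

5.9592


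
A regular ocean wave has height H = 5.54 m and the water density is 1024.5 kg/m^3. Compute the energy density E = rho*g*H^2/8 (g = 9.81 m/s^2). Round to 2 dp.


E = (1/8) * rho * g * H^2
E = (1/8) * 1024.5 * 9.81 * 5.54^2
E = 0.125 * 1024.5 * 9.81 * 30.6916
E = 38557.65 J/m^2

38557.65


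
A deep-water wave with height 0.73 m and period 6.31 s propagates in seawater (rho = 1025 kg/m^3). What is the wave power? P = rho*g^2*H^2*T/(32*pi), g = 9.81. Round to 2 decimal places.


P = rho * g^2 * H^2 * T / (32 * pi)
P = 1025 * 9.81^2 * 0.73^2 * 6.31 / (32 * pi)
P = 1025 * 96.2361 * 0.5329 * 6.31 / 100.53096
P = 3299.42 W/m

3299.42


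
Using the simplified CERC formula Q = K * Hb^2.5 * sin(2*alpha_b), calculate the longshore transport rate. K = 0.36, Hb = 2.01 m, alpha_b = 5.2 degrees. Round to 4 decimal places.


Q = K * Hb^2.5 * sin(2 * alpha_b)
Hb^2.5 = 2.01^2.5 = 5.727830
sin(2 * 5.2) = sin(10.4) = 0.180519
Q = 0.36 * 5.727830 * 0.180519
Q = 0.3722 m^3/s

0.3722


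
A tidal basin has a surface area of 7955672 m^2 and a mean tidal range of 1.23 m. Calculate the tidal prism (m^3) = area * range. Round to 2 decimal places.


Tidal prism = Area * Tidal range
P = 7955672 * 1.23
P = 9785476.56 m^3

9785476.56


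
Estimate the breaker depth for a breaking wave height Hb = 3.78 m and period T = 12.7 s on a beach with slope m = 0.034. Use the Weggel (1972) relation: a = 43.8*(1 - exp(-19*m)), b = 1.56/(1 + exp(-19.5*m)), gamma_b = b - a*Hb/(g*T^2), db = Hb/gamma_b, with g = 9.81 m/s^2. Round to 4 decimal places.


a = 43.8 * (1 - exp(-19 * m))
exp(-19 * 0.034) = exp(-0.6460) = 0.524138
a = 43.8 * (1 - 0.524138) = 20.842749
b = 1.56 / (1 + exp(-19.5 * m))
exp(-19.5 * 0.034) = exp(-0.6630) = 0.515303
b = 1.56 / (1 + 0.515303) = 1.029497
Hb / (g * T^2) = 3.78 / (9.81 * 12.7^2) = 3.78 / 1582.2549 = 0.00238900
gamma_b = b - a * Hb/(g*T^2) = 1.029497 - 20.842749 * 0.00238900 = 0.979704
db = Hb / gamma_b = 3.78 / 0.979704
db = 3.8583 m

3.8583


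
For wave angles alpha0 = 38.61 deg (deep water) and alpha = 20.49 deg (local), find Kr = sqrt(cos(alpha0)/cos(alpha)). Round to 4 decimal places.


Kr = sqrt(cos(alpha0) / cos(alpha))
cos(38.61) = 0.781412
cos(20.49) = 0.936733
Kr = sqrt(0.781412 / 0.936733)
Kr = sqrt(0.834188)
Kr = 0.9133

0.9133


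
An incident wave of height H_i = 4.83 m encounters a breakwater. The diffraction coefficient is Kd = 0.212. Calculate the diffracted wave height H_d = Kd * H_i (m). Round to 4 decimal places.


H_d = Kd * H_i
H_d = 0.212 * 4.83
H_d = 1.0240 m

1.0240


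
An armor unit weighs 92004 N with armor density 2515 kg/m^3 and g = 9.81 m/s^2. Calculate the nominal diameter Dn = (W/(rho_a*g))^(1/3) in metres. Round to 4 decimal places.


V = W / (rho_a * g)
V = 92004 / (2515 * 9.81)
V = 92004 / 24672.15
V = 3.729063 m^3
Dn = V^(1/3) = 3.729063^(1/3)
Dn = 1.5507 m

1.5507


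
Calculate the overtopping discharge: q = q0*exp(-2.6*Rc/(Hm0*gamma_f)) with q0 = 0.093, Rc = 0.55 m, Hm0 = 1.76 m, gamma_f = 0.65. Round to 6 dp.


q = q0 * exp(-2.6 * Rc / (Hm0 * gamma_f))
Exponent = -2.6 * 0.55 / (1.76 * 0.65)
= -2.6 * 0.55 / 1.1440
= -1.250000
exp(-1.250000) = 0.286505
q = 0.093 * 0.286505
q = 0.026645 m^3/s/m

0.026645


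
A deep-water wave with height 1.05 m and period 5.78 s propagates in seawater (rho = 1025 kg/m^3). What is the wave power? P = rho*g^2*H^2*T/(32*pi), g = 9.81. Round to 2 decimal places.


P = rho * g^2 * H^2 * T / (32 * pi)
P = 1025 * 9.81^2 * 1.05^2 * 5.78 / (32 * pi)
P = 1025 * 96.2361 * 1.1025 * 5.78 / 100.53096
P = 6252.71 W/m

6252.71


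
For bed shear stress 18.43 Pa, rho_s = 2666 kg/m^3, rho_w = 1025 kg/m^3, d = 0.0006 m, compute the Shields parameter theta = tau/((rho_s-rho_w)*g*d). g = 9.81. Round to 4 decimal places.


theta = tau / ((rho_s - rho_w) * g * d)
rho_s - rho_w = 2666 - 1025 = 1641
Denominator = 1641 * 9.81 * 0.0006 = 9.658926
theta = 18.43 / 9.658926
theta = 1.9081

1.9081


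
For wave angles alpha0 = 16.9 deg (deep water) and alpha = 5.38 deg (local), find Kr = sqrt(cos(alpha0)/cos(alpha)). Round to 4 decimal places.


Kr = sqrt(cos(alpha0) / cos(alpha))
cos(16.9) = 0.956814
cos(5.38) = 0.995595
Kr = sqrt(0.956814 / 0.995595)
Kr = sqrt(0.961047)
Kr = 0.9803

0.9803


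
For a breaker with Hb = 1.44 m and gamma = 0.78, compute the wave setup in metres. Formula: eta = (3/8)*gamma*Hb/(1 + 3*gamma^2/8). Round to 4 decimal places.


eta = (3/8) * gamma * Hb / (1 + 3*gamma^2/8)
Numerator = (3/8) * 0.78 * 1.44 = 0.421200
Denominator = 1 + 3*0.78^2/8 = 1 + 0.228150 = 1.228150
eta = 0.421200 / 1.228150
eta = 0.3430 m

0.3430


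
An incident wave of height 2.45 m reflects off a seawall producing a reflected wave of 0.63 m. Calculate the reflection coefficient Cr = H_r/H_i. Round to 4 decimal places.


Cr = H_r / H_i
Cr = 0.63 / 2.45
Cr = 0.2571

0.2571


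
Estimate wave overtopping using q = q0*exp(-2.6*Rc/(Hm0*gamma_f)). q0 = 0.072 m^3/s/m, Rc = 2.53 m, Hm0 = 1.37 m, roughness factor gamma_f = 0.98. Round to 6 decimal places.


q = q0 * exp(-2.6 * Rc / (Hm0 * gamma_f))
Exponent = -2.6 * 2.53 / (1.37 * 0.98)
= -2.6 * 2.53 / 1.3426
= -4.899449
exp(-4.899449) = 0.007451
q = 0.072 * 0.007451
q = 0.000536 m^3/s/m

0.000536


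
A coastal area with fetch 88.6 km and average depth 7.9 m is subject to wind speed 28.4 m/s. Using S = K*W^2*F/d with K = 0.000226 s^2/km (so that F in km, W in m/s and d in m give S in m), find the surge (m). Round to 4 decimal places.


S = K * W^2 * F / d
W^2 = 28.4^2 = 806.56
S = 0.000226 * 806.56 * 88.6 / 7.9
Numerator = 0.000226 * 806.56 * 88.6 = 16.150235
S = 16.150235 / 7.9 = 2.0443 m

2.0443


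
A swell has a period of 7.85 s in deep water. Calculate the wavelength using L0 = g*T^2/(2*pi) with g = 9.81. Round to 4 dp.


L0 = g * T^2 / (2 * pi)
L0 = 9.81 * 7.85^2 / (2 * pi)
L0 = 9.81 * 61.6225 / 6.28319
L0 = 604.5167 / 6.28319
L0 = 96.2118 m

96.2118


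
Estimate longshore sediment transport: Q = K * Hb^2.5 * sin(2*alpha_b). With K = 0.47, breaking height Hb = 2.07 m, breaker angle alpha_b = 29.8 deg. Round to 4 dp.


Q = K * Hb^2.5 * sin(2 * alpha_b)
Hb^2.5 = 2.07^2.5 = 6.164898
sin(2 * 29.8) = sin(59.6) = 0.862514
Q = 0.47 * 6.164898 * 0.862514
Q = 2.4991 m^3/s

2.4991


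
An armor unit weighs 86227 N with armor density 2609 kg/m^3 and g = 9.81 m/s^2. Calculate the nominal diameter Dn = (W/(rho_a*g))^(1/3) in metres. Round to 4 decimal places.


V = W / (rho_a * g)
V = 86227 / (2609 * 9.81)
V = 86227 / 25594.29
V = 3.368994 m^3
Dn = V^(1/3) = 3.368994^(1/3)
Dn = 1.4991 m

1.4991


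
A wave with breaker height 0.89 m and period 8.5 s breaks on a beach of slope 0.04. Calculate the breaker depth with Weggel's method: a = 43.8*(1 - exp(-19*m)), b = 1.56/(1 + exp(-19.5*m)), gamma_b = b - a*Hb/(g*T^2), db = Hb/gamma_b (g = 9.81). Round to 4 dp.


a = 43.8 * (1 - exp(-19 * m))
exp(-19 * 0.04) = exp(-0.7600) = 0.467666
a = 43.8 * (1 - 0.467666) = 23.316210
b = 1.56 / (1 + exp(-19.5 * m))
exp(-19.5 * 0.04) = exp(-0.7800) = 0.458406
b = 1.56 / (1 + 0.458406) = 1.069661
Hb / (g * T^2) = 0.89 / (9.81 * 8.5^2) = 0.89 / 708.7725 = 0.00125569
gamma_b = b - a * Hb/(g*T^2) = 1.069661 - 23.316210 * 0.00125569 = 1.040383
db = Hb / gamma_b = 0.89 / 1.040383
db = 0.8555 m

0.8555


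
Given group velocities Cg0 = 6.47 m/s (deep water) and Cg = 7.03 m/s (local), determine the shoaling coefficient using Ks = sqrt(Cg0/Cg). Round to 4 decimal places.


Ks = sqrt(Cg0 / Cg)
Ks = sqrt(6.47 / 7.03)
Ks = sqrt(0.9203)
Ks = 0.9593

0.9593


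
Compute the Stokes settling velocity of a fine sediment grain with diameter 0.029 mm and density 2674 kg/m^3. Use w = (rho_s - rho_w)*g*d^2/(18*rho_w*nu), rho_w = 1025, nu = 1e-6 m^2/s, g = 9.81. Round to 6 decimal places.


w = (rho_s - rho_w) * g * d^2 / (18 * rho_w * nu)
d = 0.029 mm = 0.000029 m
rho_s - rho_w = 2674 - 1025 = 1649
Numerator = 1649 * 9.81 * (0.000029)^2 = 0.000013604596
Denominator = 18 * 1025 * 1e-6 = 0.018450
w = 0.000737 m/s

0.000737


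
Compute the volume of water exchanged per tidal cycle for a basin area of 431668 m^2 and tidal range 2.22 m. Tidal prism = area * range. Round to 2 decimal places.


Tidal prism = Area * Tidal range
P = 431668 * 2.22
P = 958302.96 m^3

958302.96


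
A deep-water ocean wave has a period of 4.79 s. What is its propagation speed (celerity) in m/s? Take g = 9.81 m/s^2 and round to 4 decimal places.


We use the deep-water celerity formula:
C = g * T / (2 * pi)
C = 9.81 * 4.79 / (2 * 3.14159...)
C = 46.989900 / 6.283185
C = 7.4787 m/s

7.4787


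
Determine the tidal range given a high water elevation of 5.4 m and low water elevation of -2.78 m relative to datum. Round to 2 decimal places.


Tidal range = High water - Low water
Tidal range = 5.4 - (-2.78)
Tidal range = 8.18 m

8.18


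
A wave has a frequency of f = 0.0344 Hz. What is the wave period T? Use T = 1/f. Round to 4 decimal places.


T = 1 / f
T = 1 / 0.0344
T = 29.0698 s

29.0698


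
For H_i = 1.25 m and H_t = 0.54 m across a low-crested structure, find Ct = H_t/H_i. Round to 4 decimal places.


Ct = H_t / H_i
Ct = 0.54 / 1.25
Ct = 0.4320

0.4320


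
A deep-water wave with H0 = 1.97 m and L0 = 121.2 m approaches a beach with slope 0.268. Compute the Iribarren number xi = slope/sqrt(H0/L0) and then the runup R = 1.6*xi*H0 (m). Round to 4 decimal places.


xi = slope / sqrt(H0/L0)
H0/L0 = 1.97/121.2 = 0.016254
sqrt(0.016254) = 0.127492
xi = 0.268 / 0.127492 = 2.102098
R = 1.6 * xi * H0 = 1.6 * 2.102098 * 1.97
R = 6.6258 m

6.6258


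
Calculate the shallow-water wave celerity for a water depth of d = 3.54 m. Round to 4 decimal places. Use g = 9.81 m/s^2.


Using the shallow-water approximation:
C = sqrt(g * d) = sqrt(9.81 * 3.54)
C = sqrt(34.7274)
C = 5.8930 m/s

5.8930


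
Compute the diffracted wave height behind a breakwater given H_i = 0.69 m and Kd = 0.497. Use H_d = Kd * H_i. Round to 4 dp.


H_d = Kd * H_i
H_d = 0.497 * 0.69
H_d = 0.3429 m

0.3429
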